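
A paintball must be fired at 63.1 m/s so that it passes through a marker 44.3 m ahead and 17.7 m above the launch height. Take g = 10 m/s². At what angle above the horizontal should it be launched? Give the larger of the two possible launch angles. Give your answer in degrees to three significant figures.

86.7°

Trajectory: y = x tanθ − g x² (1 + tan²θ)/(2v₀²). With x = 44.3, y = 17.7, v₀ = 63.1, g = 10.0:
2.464 tan²θ − 44.3 tanθ + (20.16) = 0.
tanθ = [44.3 ± √(44.3² − 4 × 2.464 × (20.16))] / (2 × 2.464) = (44.3 ± 42.00) / 4.929, giving tanθ = 0.4673 or 17.51.
θ = 25.05° or 86.73°; the larger is 86.73°.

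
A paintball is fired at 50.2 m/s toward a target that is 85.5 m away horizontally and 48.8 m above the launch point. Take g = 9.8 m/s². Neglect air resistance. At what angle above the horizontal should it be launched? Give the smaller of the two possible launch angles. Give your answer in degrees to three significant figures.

40.7°

Trajectory: y = x tanθ − g x² (1 + tan²θ)/(2v₀²). With x = 85.5, y = 48.8, v₀ = 50.2, g = 9.80:
14.21 tan²θ − 85.5 tanθ + (63.01) = 0.
tanθ = [85.5 ± √(85.5² − 4 × 14.21 × (63.01))] / (2 × 14.21) = (85.5 ± 61.05) / 28.43, giving tanθ = 0.8599 or 5.155.
θ = 40.69° or 79.02°; the smaller is 40.69°.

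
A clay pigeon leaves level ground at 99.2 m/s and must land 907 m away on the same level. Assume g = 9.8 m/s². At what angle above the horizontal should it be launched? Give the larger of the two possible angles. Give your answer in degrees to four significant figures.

57.71°

R = v₀² sin 2θ / g gives sin 2θ = gR/v₀² = 9.80·907/99.2² = 0.9033.
2θ = 64.59° or 180° − 64.59° = 115.4°, so θ = 32.29° or 57.71°.
The larger angle is 57.71°.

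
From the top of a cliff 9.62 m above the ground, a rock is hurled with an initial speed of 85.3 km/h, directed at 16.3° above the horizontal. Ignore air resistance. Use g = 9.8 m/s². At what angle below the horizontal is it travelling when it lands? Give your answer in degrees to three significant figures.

33.9°

Convert: 85.3 km/h = 85.3/3.6 = 23.69 m/s.
Components: vₓ = 23.69 cos 16.3° = 22.74 m/s, v_y0 = 23.69 sin 16.3° = 6.650 m/s.
Vertical motion (up positive, ground at y = 0): 4.900 t² − (6.650) t − 9.62 = 0, so t = (6.650 + √(6.650² + 2·9.80·9.62)) / 9.80 = (6.650 + 15.26) / 9.80 = 2.235 s.
At impact: v_y = v_y0 − g t = −15.26 m/s; vₓ = 22.74 m/s.
Angle below horizontal: arctan(|v_y|/vₓ) = arctan(15.26/22.74) = 33.86°.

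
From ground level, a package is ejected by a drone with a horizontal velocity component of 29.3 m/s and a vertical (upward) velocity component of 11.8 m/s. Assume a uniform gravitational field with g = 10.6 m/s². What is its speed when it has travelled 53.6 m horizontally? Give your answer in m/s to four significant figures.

30.27 m/s

x = vₓ t ⇒ t = 53.6/29.30 = 1.829 s.
Vertical velocity there: v_y = v_y0 − g t = 11.80 − 10.6 × 1.829 = −7.591 m/s.
Speed: √(vₓ² + v_y²) = √(29.30² + 7.591²) = 30.27 m/s.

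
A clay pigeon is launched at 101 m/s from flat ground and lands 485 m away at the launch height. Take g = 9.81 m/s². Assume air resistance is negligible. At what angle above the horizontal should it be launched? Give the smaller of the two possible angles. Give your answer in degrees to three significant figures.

13.9°

Level-ground range R = v₀² sin(2θ)/g ⇒ sin(2θ) = gR/v₀² = 9.81 × 485 / 101² = 0.4664.
2θ = 27.80° or 180° − 27.80° = 152.2°, so θ = 13.90° or 76.10°.
The smaller angle is 13.90°.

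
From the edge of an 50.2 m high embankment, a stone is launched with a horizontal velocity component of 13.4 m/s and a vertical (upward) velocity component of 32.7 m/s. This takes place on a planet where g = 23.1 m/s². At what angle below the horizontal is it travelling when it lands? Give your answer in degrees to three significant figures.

Vertical motion (up positive, ground at y = 0): 11.55 t² − (32.70) t − 50.2 = 0, so t = (32.70 + √(32.70² + 2·23.1·50.2)) / 23.1 = (32.70 + 58.21) / 23.1 = 3.936 s.
At impact: v_y = v_y0 − g t = −58.21 m/s; vₓ = 13.40 m/s.
Angle below horizontal: arctan(|v_y|/vₓ) = arctan(58.21/13.40) = 77.04°.

77.0°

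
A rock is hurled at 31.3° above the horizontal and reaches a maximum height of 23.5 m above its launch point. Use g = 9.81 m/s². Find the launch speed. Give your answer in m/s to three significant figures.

41.3 m/s

At the peak v_y = 0, so v_y0 = √(2gH) = √(2 × 9.81 × 23.5) = 21.47 m/s.
v_y0 = v₀ sin θ ⇒ v₀ = 21.47 / sin 31.3° = 41.33 m/s.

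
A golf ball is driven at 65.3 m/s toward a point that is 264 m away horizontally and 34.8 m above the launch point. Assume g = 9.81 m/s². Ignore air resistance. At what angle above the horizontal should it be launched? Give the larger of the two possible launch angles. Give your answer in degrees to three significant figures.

Trajectory: y = x tanθ − g x² (1 + tan²θ)/(2v₀²). With x = 264, y = 34.8, v₀ = 65.3, g = 9.81:
80.17 tan²θ − 264 tanθ + (115.0) = 0.
tanθ = [264 ± √(264² − 4 × 80.17 × (115.0))] / (2 × 80.17) = (264 ± 181.2) / 160.3, giving tanθ = 0.5165 or 2.776.
θ = 27.32° or 70.19°; the larger is 70.19°.

70.2°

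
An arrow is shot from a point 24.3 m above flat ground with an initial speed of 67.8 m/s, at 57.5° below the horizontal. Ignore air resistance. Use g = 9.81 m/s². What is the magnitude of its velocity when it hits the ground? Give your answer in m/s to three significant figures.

Horizontal component vₓ = 67.80 cos 57.5° = 36.43 m/s; vertical v_y0 = −57.18 m/s (downward).
With up positive and y = 0 at the ground: y(t) = 24.3 + (−57.18) t − 4.905 t². Setting y = 0 and taking the positive root: t = [−57.18 + √(57.18² + 2·9.81·24.3)] / 9.81 = (−57.18 + 61.21) / 9.81 = 0.4105 s.
Vertical velocity at impact: v_y = v_y0 − g t = −57.18 − 9.81 × 0.4105 = −61.21 m/s.
Speed: |v| = √(vₓ² + v_y²) = √(36.43² + 61.21²) = 71.23 m/s.

71.2 m/s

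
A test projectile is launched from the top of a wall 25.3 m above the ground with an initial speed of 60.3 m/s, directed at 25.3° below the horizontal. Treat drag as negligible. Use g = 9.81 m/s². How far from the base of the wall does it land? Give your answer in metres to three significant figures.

46.1 m

Horizontal component vₓ = 60.30 cos 25.3° = 54.52 m/s; vertical v_y0 = −25.77 m/s (downward).
The projectile lands when y = 25.3 + (−25.77) t − ½·9.81·t² = 0. Positive root: t = (−25.77 + √(25.77² + 2·9.81·25.3)) / 9.81 = (−25.77 + 34.07) / 9.81 = 0.8457 s.
Horizontal distance: R = vₓ t = 54.52 × 0.8457 = 46.10 m.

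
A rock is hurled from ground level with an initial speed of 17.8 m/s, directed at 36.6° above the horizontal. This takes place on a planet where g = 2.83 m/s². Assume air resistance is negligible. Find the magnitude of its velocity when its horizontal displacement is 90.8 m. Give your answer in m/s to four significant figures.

16.08 m/s

Resolve: vₓ = 17.80 cos 36.6° = 14.29 m/s and v_y0 = 17.80 sin 36.6° = 10.61 m/s.
Time to reach x = 90.8 m: t = x/vₓ = 90.8/14.29 = 6.354 s.
Vertical velocity there: v_y = v_y0 − g t = 10.61 − 2.83 × 6.354 = −7.369 m/s.
Speed: √(vₓ² + v_y²) = √(14.29² + 7.369²) = 16.08 m/s.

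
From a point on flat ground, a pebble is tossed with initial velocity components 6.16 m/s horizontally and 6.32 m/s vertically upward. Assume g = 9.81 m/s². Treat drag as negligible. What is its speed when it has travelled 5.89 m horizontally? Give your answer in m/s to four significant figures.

6.878 m/s

Time to reach x = 5.89 m: t = x/vₓ = 5.89/6.160 = 0.9562 s.
Vertical velocity there: v_y = v_y0 − g t = 6.320 − 9.81 × 0.9562 = −3.060 m/s.
Speed: √(vₓ² + v_y²) = √(6.160² + 3.060²) = 6.878 m/s.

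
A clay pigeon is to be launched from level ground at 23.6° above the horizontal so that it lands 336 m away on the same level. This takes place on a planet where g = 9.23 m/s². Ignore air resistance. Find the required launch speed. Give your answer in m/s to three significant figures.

65.0 m/s

On level ground R = v₀² sin 2θ / g ⇒ v₀ = √(gR / sin 2θ).
v₀ = √(9.23 × 336 / sin 47.20°) = √(3101 / 0.7337) = √4226.7 = 65.01 m/s.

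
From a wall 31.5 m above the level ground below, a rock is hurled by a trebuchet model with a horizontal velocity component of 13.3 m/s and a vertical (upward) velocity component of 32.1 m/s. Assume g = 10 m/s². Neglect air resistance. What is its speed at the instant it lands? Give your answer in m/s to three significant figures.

Vertical motion (up positive, ground at y = 0): 5.000 t² − (32.10) t − 31.5 = 0, so t = (32.10 + √(32.10² + 2·10.0·31.5)) / 10.0 = (32.10 + 40.75) / 10.0 = 7.285 s.
Vertical velocity at impact: v_y = v_y0 − g t = 32.10 − 10.0 × 7.285 = −40.75 m/s.
Speed: |v| = √(vₓ² + v_y²) = √(13.30² + 40.75²) = 42.86 m/s.

42.9 m/s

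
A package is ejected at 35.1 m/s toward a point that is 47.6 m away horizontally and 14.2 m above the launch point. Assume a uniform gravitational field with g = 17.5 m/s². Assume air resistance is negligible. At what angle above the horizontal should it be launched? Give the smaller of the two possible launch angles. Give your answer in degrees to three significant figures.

42.8°

Trajectory: y = x tanθ − g x² (1 + tan²θ)/(2v₀²). With x = 47.6, y = 14.2, v₀ = 35.1, g = 17.5:
16.09 tan²θ − 47.6 tanθ + (30.29) = 0.
tanθ = [47.6 ± √(47.6² − 4 × 16.09 × (30.29))] / (2 × 16.09) = (47.6 ± 17.77) / 32.18, giving tanθ = 0.9267 or 2.031.
θ = 42.82° or 63.79°; the smaller is 42.82°.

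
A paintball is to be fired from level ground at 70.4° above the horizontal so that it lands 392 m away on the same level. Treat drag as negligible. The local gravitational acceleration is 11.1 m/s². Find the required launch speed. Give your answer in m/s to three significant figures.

Level-ground range: R = v₀² sin(2θ)/g, so v₀ = √(gR / sin 2θ).
v₀ = √(11.1 × 392 / sin 140.8°) = √(4351 / 0.6320) = √6884.5 = 82.97 m/s.

83.0 m/s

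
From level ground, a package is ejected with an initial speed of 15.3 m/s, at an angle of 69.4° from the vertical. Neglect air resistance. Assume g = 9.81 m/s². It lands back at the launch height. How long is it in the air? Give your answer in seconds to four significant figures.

Resolve: vₓ = 15.30 sin 69.4° = 14.32 m/s and v_y0 = 15.30 cos 69.4° = 5.383 m/s.
It returns to y = 0 when t = 2 v_y0 / g = 2(5.383)/9.81 = 1.097 s.

1.097 s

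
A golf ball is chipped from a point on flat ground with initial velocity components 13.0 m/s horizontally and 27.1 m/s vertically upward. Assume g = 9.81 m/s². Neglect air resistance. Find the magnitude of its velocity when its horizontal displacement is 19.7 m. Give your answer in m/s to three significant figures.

17.9 m/s

x = vₓ t ⇒ t = 19.7/13.00 = 1.515 s.
Vertical velocity there: v_y = v_y0 − g t = 27.10 − 9.81 × 1.515 = 12.23 m/s.
Speed: √(vₓ² + v_y²) = √(13.00² + 12.23²) = 17.85 m/s.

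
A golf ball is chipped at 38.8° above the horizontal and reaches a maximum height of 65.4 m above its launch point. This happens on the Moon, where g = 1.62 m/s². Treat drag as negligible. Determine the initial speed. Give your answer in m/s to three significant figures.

23.2 m/s

At the peak v_y = 0, so v_y0 = √(2gH) = √(2 × 1.62 × 65.4) = 14.56 m/s.
v_y0 = v₀ sin θ ⇒ v₀ = 14.56 / sin 38.8° = 23.23 m/s.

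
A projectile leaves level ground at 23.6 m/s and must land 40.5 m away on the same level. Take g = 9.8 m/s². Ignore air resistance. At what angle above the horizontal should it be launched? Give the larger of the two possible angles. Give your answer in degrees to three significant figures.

From R = (v₀²/g) sin 2θ: sin 2θ = 9.80 × 40.5 / 556.96 = 0.7126.
2θ = 45.45° or 180° − 45.45° = 134.6°, so θ = 22.72° or 67.28°.
The larger angle is 67.28°.

67.3°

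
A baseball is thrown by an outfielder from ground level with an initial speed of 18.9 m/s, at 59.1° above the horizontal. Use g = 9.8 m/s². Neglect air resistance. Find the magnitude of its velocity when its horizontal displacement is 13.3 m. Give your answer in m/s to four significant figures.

10.10 m/s

vₓ = 18.90 cos 59.1° = 9.706 m/s; v_y0 = 18.90 sin 59.1° = 16.22 m/s.
At x = 13.3 m, t = x/vₓ = 13.3/9.706 = 1.370 s.
Vertical velocity there: v_y = v_y0 − g t = 16.22 − 9.80 × 1.370 = 2.789 m/s.
Speed: √(vₓ² + v_y²) = √(9.706² + 2.789²) = 10.10 m/s.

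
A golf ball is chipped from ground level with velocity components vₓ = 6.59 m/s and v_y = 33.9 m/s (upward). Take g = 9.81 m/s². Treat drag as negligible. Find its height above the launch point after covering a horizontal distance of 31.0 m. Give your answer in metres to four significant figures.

50.93 m

x = vₓ t ⇒ t = 31.0/6.590 = 4.704 s.
Height: y = v_y0 t − ½ g t² = 33.90 × 4.704 − 4.905 × 4.704² = 159.5 − 108.5 = 50.93 m.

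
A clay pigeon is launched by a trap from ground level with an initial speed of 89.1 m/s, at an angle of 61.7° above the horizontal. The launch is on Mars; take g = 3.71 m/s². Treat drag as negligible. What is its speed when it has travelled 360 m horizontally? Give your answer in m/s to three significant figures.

Components: vₓ = 89.10 cos 61.7° = 42.24 m/s, v_y0 = 89.10 sin 61.7° = 78.45 m/s.
Time to reach x = 360 m: t = x/vₓ = 360/42.24 = 8.522 s.
Vertical velocity there: v_y = v_y0 − g t = 78.45 − 3.71 × 8.522 = 46.83 m/s.
Speed: √(vₓ² + v_y²) = √(42.24² + 46.83²) = 63.07 m/s.

63.1 m/s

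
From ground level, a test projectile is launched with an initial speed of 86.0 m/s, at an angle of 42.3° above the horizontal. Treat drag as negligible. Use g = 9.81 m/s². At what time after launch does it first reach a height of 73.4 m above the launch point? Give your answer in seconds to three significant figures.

vₓ = 86.00 cos 42.3° = 63.61 m/s; v_y0 = 86.00 sin 42.3° = 57.88 m/s.
Require v_y0 t − ½ g t² = 73.4, i.e. 4.905 t² − 57.88 t + 73.4 = 0.
t = [57.88 ± √(57.88² − 2·9.81·73.4)] / 9.81 = (57.88 ± 43.70) / 9.81, so t = 1.445 s or t = 10.35 s.
The first (ascending) time is 1.445 s.

1.45 s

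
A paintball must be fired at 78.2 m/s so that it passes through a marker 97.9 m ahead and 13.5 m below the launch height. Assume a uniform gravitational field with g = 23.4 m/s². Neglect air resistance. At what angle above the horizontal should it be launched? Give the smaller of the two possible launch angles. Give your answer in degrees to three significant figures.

Trajectory: y = x tanθ − g x² (1 + tan²θ)/(2v₀²). With x = 97.9, y = −13.5, v₀ = 78.2, g = 23.4:
18.34 tan²θ − 97.9 tanθ + (4.837) = 0.
tanθ = [97.9 ± √(97.9² − 4 × 18.34 × (4.837))] / (2 × 18.34) = (97.9 ± 96.07) / 36.67, giving tanθ = 0.04988 or 5.289.
θ = 2.855° or 79.29°; the smaller is 2.855°.

2.86°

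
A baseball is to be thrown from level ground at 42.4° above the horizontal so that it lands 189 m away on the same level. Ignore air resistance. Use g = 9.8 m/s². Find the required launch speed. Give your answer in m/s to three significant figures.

On level ground R = v₀² sin 2θ / g ⇒ v₀ = √(gR / sin 2θ).
v₀ = √(9.80 × 189 / sin 84.80°) = √(1852 / 0.9959) = √1859.9 = 43.13 m/s.

43.1 m/s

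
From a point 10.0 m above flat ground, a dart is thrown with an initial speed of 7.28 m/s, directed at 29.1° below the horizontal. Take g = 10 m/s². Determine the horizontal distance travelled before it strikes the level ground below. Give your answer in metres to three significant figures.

7.02 m

Resolve: vₓ = 7.280 cos 29.1° = 6.361 m/s and v_y0 = −3.541 m/s (downward).
With up positive and y = 0 at the ground: y(t) = 10.0 + (−3.541) t − 5.000 t². Setting y = 0 and taking the positive root: t = [−3.541 + √(3.541² + 2·10.0·10.0)] / 10.0 = (−3.541 + 14.58) / 10.0 = 1.104 s.
Horizontal distance: R = vₓ t = 6.361 × 1.104 = 7.021 m.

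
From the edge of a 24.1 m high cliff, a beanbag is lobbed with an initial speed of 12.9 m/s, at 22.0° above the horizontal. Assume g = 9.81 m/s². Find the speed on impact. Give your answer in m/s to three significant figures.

25.3 m/s

Horizontal component vₓ = 12.90 cos 22.0° = 11.96 m/s; vertical v_y0 = 12.90 sin 22.0° = 4.832 m/s.
The projectile lands when y = 24.1 + (4.832) t − ½·9.81·t² = 0. Positive root: t = (4.832 + √(4.832² + 2·9.81·24.1)) / 9.81 = (4.832 + 22.28) / 9.81 = 2.763 s.
Vertical velocity at impact: v_y = v_y0 − g t = 4.832 − 9.81 × 2.763 = −22.28 m/s.
Speed: |v| = √(vₓ² + v_y²) = √(11.96² + 22.28²) = 25.28 m/s.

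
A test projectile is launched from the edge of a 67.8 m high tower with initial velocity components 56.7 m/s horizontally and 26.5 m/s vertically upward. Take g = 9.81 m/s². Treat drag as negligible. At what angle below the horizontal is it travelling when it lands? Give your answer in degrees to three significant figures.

38.5°

With up positive and y = 0 at the ground: y(t) = 67.8 + (26.50) t − 4.905 t². Setting y = 0 and taking the positive root: t = [26.50 + √(26.50² + 2·9.81·67.8)] / 9.81 = (26.50 + 45.08) / 9.81 = 7.297 s.
At impact: v_y = v_y0 − g t = −45.08 m/s; vₓ = 56.70 m/s.
Angle below horizontal: arctan(|v_y|/vₓ) = arctan(45.08/56.70) = 38.49°.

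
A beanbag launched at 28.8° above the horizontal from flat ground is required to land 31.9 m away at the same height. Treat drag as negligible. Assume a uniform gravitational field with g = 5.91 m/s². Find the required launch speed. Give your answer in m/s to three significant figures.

Level-ground range: R = v₀² sin(2θ)/g, so v₀ = √(gR / sin 2θ).
v₀ = √(5.91 × 31.9 / sin 57.60°) = √(188.5 / 0.8443) = √223.29 = 14.94 m/s.

14.9 m/s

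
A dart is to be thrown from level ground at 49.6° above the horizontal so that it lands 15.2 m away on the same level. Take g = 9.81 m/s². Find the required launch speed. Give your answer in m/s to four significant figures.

12.29 m/s

From R = (v₀² / g) sin 2θ: v₀ = √(gR / sin 2θ).
v₀ = √(9.81 × 15.2 / sin 99.20°) = √(149.1 / 0.9871) = √151.06 = 12.29 m/s.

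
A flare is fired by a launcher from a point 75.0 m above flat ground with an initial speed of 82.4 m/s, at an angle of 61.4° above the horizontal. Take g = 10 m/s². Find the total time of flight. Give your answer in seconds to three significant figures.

Components: vₓ = 82.40 cos 61.4° = 39.44 m/s, v_y0 = 82.40 sin 61.4° = 72.35 m/s.
With up positive and y = 0 at the ground: y(t) = 75.0 + (72.35) t − 5.000 t². Setting y = 0 and taking the positive root: t = [72.35 + √(72.35² + 2·10.0·75.0)] / 10.0 = (72.35 + 82.06) / 10.0 = 15.44 s.

15.4 s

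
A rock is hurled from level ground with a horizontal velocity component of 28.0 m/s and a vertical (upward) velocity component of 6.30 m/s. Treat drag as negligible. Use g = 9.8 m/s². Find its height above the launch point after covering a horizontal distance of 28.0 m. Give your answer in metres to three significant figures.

x = vₓ t ⇒ t = 28.0/28.00 = 1.000 s.
Height: y = v_y0 t − ½ g t² = 6.300 × 1.000 − 4.900 × 1.000² = 6.300 − 4.900 = 1.400 m.

1.40 m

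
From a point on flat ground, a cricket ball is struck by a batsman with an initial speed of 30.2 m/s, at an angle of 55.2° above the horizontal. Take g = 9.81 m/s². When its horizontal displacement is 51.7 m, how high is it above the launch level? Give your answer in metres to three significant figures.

30.3 m

Components: vₓ = 30.20 cos 55.2° = 17.24 m/s, v_y0 = 30.20 sin 55.2° = 24.80 m/s.
At x = 51.7 m, t = x/vₓ = 51.7/17.24 = 3.000 s.
Height: y = v_y0 t − ½ g t² = 24.80 × 3.000 − 4.905 × 3.000² = 74.39 − 44.13 = 30.25 m.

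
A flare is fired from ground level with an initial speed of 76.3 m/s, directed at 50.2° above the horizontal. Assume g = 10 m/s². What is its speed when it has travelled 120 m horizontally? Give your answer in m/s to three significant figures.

59.5 m/s

Components: vₓ = 76.30 cos 50.2° = 48.84 m/s, v_y0 = 76.30 sin 50.2° = 58.62 m/s.
At x = 120 m, t = x/vₓ = 120/48.84 = 2.457 s.
Vertical velocity there: v_y = v_y0 − g t = 58.62 − 10.0 × 2.457 = 34.05 m/s.
Speed: √(vₓ² + v_y²) = √(48.84² + 34.05²) = 59.54 m/s.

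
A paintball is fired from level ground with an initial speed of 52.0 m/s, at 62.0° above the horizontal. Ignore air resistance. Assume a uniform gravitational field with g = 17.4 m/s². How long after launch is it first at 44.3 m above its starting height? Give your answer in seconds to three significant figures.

1.27 s

Components: vₓ = 52.00 cos 62.0° = 24.41 m/s, v_y0 = 52.00 sin 62.0° = 45.91 m/s.
Height y(t) = 45.91 t − 8.700 t² = 44.3 gives 8.700 t² − 45.91 t + 44.3 = 0.
t = [45.91 ± √(45.91² − 2·17.4·44.3)] / 17.4 = (45.91 ± 23.80) / 17.4, so t = 1.271 s or t = 4.006 s.
The first (ascending) time is 1.271 s.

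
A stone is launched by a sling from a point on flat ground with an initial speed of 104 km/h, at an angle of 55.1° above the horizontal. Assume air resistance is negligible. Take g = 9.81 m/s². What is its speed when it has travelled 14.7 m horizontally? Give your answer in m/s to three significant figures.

Convert: 104 km/h = 104/3.6 = 28.89 m/s.
vₓ = 28.89 cos 55.1° = 16.53 m/s; v_y0 = 28.89 sin 55.1° = 23.69 m/s.
x = vₓ t ⇒ t = 14.7/16.53 = 0.8894 s.
Vertical velocity there: v_y = v_y0 − g t = 23.69 − 9.81 × 0.8894 = 14.97 m/s.
Speed: √(vₓ² + v_y²) = √(16.53² + 14.97²) = 22.30 m/s.

22.3 m/s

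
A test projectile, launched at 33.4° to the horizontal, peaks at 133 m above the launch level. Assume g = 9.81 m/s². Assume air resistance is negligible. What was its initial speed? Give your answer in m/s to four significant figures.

92.80 m/s

At the peak v_y = 0, so v_y0 = √(2gH) = √(2 × 9.81 × 133) = 51.08 m/s.
v_y0 = v₀ sin θ ⇒ v₀ = 51.08 / sin 33.4° = 92.80 m/s.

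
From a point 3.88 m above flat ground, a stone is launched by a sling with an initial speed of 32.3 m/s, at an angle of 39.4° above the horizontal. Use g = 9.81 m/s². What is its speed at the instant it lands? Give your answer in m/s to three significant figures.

Horizontal component vₓ = 32.30 cos 39.4° = 24.96 m/s; vertical v_y0 = 32.30 sin 39.4° = 20.50 m/s.
The projectile lands when y = 3.88 + (20.50) t − ½·9.81·t² = 0. Positive root: t = (20.50 + √(20.50² + 2·9.81·3.88)) / 9.81 = (20.50 + 22.28) / 9.81 = 4.361 s.
Vertical velocity at impact: v_y = v_y0 − g t = 20.50 − 9.81 × 4.361 = −22.28 m/s.
Speed: |v| = √(vₓ² + v_y²) = √(24.96² + 22.28²) = 33.46 m/s.

33.5 m/s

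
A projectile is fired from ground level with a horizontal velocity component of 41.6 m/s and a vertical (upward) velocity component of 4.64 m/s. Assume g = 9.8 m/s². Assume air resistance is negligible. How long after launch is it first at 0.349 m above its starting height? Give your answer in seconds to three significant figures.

0.0824 s

Require v_y0 t − ½ g t² = 0.349, i.e. 4.900 t² − 4.640 t + 0.349 = 0.
t = [4.640 ± √(4.640² − 2·9.80·0.349)] / 9.80 = (4.640 ± 3.833) / 9.80, so t = 0.08238 s or t = 0.8646 s.
The first (ascending) time is 0.08238 s.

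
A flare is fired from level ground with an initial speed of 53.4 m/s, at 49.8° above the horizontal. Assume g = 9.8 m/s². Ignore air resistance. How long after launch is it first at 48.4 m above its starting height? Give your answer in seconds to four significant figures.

Horizontal component vₓ = 53.40 cos 49.8° = 34.47 m/s; vertical v_y0 = 53.40 sin 49.8° = 40.79 m/s.
Require v_y0 t − ½ g t² = 48.4, i.e. 4.900 t² − 40.79 t + 48.4 = 0.
Quadratic formula: t = (40.79 ± √714.92) / 9.80 = (40.79 ± 26.74) / 9.80 → t = 1.434 s or 6.890 s.
The first (ascending) time is 1.434 s.

1.434 s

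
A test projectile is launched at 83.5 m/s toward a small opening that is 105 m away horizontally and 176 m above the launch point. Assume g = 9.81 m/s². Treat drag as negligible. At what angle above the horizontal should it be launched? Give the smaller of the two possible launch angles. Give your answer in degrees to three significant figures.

Trajectory: y = x tanθ − g x² (1 + tan²θ)/(2v₀²). With x = 105, y = 176, v₀ = 83.5, g = 9.81:
7.756 tan²θ − 105 tanθ + (183.8) = 0.
tanθ = [105 ± √(105² − 4 × 7.756 × (183.8))] / (2 × 7.756) = (105 ± 72.97) / 15.51, giving tanθ = 2.065 or 11.47.
θ = 64.16° or 85.02°; the smaller is 64.16°.

64.2°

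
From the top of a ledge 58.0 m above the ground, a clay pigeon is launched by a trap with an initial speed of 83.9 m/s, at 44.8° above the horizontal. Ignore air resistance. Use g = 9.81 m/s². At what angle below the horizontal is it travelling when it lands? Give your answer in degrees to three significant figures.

vₓ = 83.90 cos 44.8° = 59.53 m/s; v_y0 = 83.90 sin 44.8° = 59.12 m/s.
With up positive and y = 0 at the ground: y(t) = 58.0 + (59.12) t − 4.905 t². Setting y = 0 and taking the positive root: t = [59.12 + √(59.12² + 2·9.81·58.0)] / 9.81 = (59.12 + 68.07) / 9.81 = 12.96 s.
At impact: v_y = v_y0 − g t = −68.07 m/s; vₓ = 59.53 m/s.
Angle below horizontal: arctan(|v_y|/vₓ) = arctan(68.07/59.53) = 48.83°.

48.8°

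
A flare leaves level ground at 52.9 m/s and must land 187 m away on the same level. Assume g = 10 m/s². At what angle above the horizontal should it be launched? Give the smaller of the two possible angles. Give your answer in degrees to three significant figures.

21.0°

Level-ground range R = v₀² sin(2θ)/g ⇒ sin(2θ) = gR/v₀² = 10.0 × 187 / 52.9² = 0.6682.
2θ = 41.93° or 180° − 41.93° = 138.1°, so θ = 20.97° or 69.03°.
The smaller angle is 20.97°.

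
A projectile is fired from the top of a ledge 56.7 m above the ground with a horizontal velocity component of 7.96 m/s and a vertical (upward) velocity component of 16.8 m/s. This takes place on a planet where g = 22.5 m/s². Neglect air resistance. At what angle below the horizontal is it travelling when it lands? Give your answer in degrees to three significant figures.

81.5°

With up positive and y = 0 at the ground: y(t) = 56.7 + (16.80) t − 11.25 t². Setting y = 0 and taking the positive root: t = [16.80 + √(16.80² + 2·22.5·56.7)] / 22.5 = (16.80 + 53.23) / 22.5 = 3.113 s.
At impact: v_y = v_y0 − g t = −53.23 m/s; vₓ = 7.960 m/s.
Angle below horizontal: arctan(|v_y|/vₓ) = arctan(53.23/7.960) = 81.50°.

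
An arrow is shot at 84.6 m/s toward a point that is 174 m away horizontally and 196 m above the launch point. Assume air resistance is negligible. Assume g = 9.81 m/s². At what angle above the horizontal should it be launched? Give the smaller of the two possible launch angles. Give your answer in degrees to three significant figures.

Trajectory: y = x tanθ − g x² (1 + tan²θ)/(2v₀²). With x = 174, y = 196, v₀ = 84.6, g = 9.81:
20.75 tan²θ − 174 tanθ + (216.7) = 0.
tanθ = [174 ± √(174² − 4 × 20.75 × (216.7))] / (2 × 20.75) = (174 ± 110.8) / 41.50, giving tanθ = 1.522 or 6.864.
θ = 56.69° or 81.71°; the smaller is 56.69°.

56.7°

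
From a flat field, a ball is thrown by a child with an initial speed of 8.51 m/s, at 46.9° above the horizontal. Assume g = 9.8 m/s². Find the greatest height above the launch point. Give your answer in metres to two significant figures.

Horizontal component vₓ = 8.510 cos 46.9° = 5.815 m/s; vertical v_y0 = 8.510 sin 46.9° = 6.214 m/s.
At the apex v_y = 0, so H = v_y0²/(2g) = 6.214²/19.60 = 1.970 m.

2.0 m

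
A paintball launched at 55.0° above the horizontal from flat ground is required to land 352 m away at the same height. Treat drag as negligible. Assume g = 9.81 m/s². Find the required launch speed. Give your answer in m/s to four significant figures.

60.62 m/s

From R = (v₀² / g) sin 2θ: v₀ = √(gR / sin 2θ).
v₀ = √(9.81 × 352 / sin 110.0°) = √(3453 / 0.9397) = √3674.7 = 60.62 m/s.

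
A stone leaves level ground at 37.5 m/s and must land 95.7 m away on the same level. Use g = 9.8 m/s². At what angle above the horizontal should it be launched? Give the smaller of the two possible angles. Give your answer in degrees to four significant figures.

20.91°

Level-ground range R = v₀² sin(2θ)/g ⇒ sin(2θ) = gR/v₀² = 9.80 × 95.7 / 37.5² = 0.6669.
2θ = 41.83° or 180° − 41.83° = 138.2°, so θ = 20.91° or 69.09°.
The smaller angle is 20.91°.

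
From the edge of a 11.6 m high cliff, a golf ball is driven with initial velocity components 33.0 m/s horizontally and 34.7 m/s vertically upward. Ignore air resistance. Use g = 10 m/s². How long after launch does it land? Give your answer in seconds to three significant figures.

7.26 s

Vertical motion (up positive, ground at y = 0): 5.000 t² − (34.70) t − 11.6 = 0, so t = (34.70 + √(34.70² + 2·10.0·11.6)) / 10.0 = (34.70 + 37.90) / 10.0 = 7.260 s.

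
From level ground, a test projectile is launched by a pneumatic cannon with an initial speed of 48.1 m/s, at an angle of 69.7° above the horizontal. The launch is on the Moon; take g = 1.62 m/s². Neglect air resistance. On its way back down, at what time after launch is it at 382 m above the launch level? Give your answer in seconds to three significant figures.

Resolve: vₓ = 48.10 cos 69.7° = 16.69 m/s and v_y0 = 48.10 sin 69.7° = 45.11 m/s.
Set y = v_y0 t − ½ g t² = 382: 0.8100 t² − 45.11 t + 382 = 0.
t = [45.11 ± √(45.11² − 2·1.62·382)] / 1.62 = (45.11 ± 28.24) / 1.62, so t = 10.42 s or t = 45.28 s.
The descending-branch root is 45.28 s.

45.3 s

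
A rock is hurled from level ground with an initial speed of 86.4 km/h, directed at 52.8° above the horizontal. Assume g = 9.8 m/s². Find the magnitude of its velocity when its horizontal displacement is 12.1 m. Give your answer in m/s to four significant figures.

Convert: 86.4 km/h = 86.4/3.6 = 24.00 m/s.
Horizontal component vₓ = 24.00 cos 52.8° = 14.51 m/s; vertical v_y0 = 24.00 sin 52.8° = 19.12 m/s.
At x = 12.1 m, t = x/vₓ = 12.1/14.51 = 0.8339 s.
Vertical velocity there: v_y = v_y0 − g t = 19.12 − 9.80 × 0.8339 = 10.94 m/s.
Speed: √(vₓ² + v_y²) = √(14.51² + 10.94²) = 18.18 m/s.

18.18 m/s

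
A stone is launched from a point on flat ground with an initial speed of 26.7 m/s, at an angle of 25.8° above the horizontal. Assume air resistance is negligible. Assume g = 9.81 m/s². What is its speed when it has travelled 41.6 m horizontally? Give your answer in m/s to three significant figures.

24.6 m/s

vₓ = 26.70 cos 25.8° = 24.04 m/s; v_y0 = 26.70 sin 25.8° = 11.62 m/s.
Time to reach x = 41.6 m: t = x/vₓ = 41.6/24.04 = 1.731 s.
Vertical velocity there: v_y = v_y0 − g t = 11.62 − 9.81 × 1.731 = −5.356 m/s.
Speed: √(vₓ² + v_y²) = √(24.04² + 5.356²) = 24.63 m/s.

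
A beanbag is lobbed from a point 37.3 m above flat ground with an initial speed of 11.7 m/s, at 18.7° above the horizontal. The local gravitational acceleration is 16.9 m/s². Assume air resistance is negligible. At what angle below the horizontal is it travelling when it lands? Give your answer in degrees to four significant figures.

Resolve: vₓ = 11.70 cos 18.7° = 11.08 m/s and v_y0 = 11.70 sin 18.7° = 3.751 m/s.
Vertical motion (up positive, ground at y = 0): 8.450 t² − (3.751) t − 37.3 = 0, so t = (3.751 + √(3.751² + 2·16.9·37.3)) / 16.9 = (3.751 + 35.70) / 16.9 = 2.335 s.
At impact: v_y = v_y0 − g t = −35.70 m/s; vₓ = 11.08 m/s.
Angle below horizontal: arctan(|v_y|/vₓ) = arctan(35.70/11.08) = 72.76°.

72.76°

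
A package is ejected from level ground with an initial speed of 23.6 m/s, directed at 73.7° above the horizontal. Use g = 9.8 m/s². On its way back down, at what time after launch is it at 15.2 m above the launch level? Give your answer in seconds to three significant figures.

3.81 s

Resolve: vₓ = 23.60 cos 73.7° = 6.624 m/s and v_y0 = 23.60 sin 73.7° = 22.65 m/s.
Set y = v_y0 t − ½ g t² = 15.2: 4.900 t² − 22.65 t + 15.2 = 0.
Quadratic formula: t = (22.65 ± √215.17) / 9.80 = (22.65 ± 14.67) / 9.80 → t = 0.8146 s or 3.808 s.
The descending-branch root is 3.808 s.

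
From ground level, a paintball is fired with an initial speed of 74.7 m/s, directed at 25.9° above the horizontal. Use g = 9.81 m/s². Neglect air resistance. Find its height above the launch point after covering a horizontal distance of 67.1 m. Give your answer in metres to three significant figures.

vₓ = 74.70 cos 25.9° = 67.20 m/s; v_y0 = 74.70 sin 25.9° = 32.63 m/s.
At x = 67.1 m, t = x/vₓ = 67.1/67.20 = 0.9986 s.
Height: y = v_y0 t − ½ g t² = 32.63 × 0.9986 − 4.905 × 0.9986² = 32.58 − 4.891 = 27.69 m.

27.7 m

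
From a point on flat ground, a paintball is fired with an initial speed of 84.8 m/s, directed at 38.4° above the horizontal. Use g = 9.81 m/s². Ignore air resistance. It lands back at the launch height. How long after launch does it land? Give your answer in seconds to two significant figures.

vₓ = 84.80 cos 38.4° = 66.46 m/s; v_y0 = 84.80 sin 38.4° = 52.67 m/s.
Time of flight on level ground: T = 2 v_y0 / g = 2 × 52.67 / 9.81 = 10.74 s.

11 s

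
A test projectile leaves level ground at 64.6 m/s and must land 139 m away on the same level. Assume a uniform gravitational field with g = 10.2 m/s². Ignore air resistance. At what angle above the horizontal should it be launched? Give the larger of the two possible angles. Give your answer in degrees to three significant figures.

80.1°

From R = (v₀²/g) sin 2θ: sin 2θ = 10.2 × 139 / 4173.2 = 0.3397.
2θ = 19.86° or 180° − 19.86° = 160.1°, so θ = 9.931° or 80.07°.
The larger angle is 80.07°.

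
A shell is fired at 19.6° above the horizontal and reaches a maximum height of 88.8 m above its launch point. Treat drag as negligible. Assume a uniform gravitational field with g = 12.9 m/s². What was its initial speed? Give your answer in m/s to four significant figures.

142.7 m/s

At the peak v_y = 0, so v_y0 = √(2gH) = √(2 × 12.9 × 88.8) = 47.86 m/s.
v_y0 = v₀ sin θ ⇒ v₀ = 47.86 / sin 19.6° = 142.7 m/s.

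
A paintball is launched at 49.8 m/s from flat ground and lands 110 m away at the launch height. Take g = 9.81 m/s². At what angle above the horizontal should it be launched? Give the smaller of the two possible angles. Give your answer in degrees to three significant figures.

Level-ground range R = v₀² sin(2θ)/g ⇒ sin(2θ) = gR/v₀² = 9.81 × 110 / 49.8² = 0.4351.
2θ = 25.79° or 180° − 25.79° = 154.2°, so θ = 12.90° or 77.10°.
The smaller angle is 12.90°.

12.9°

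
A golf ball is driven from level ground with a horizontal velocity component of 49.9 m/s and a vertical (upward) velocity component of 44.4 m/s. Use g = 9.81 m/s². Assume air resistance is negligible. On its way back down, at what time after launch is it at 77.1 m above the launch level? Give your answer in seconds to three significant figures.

6.71 s

Set y = v_y0 t − ½ g t² = 77.1: 4.905 t² − 44.40 t + 77.1 = 0.
t = [44.40 ± √(44.40² − 2·9.81·77.1)] / 9.81 = (44.40 ± 21.42) / 9.81, so t = 2.343 s or t = 6.709 s.
The descending-branch root is 6.709 s.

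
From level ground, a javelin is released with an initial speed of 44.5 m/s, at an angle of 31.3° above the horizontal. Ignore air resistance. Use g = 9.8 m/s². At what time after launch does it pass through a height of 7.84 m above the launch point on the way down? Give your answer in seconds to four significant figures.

Resolve: vₓ = 44.50 cos 31.3° = 38.02 m/s and v_y0 = 44.50 sin 31.3° = 23.12 m/s.
Set y = v_y0 t − ½ g t² = 7.84: 4.900 t² − 23.12 t + 7.84 = 0.
t = [23.12 ± √(23.12² − 2·9.80·7.84)] / 9.80 = (23.12 ± 19.51) / 9.80, so t = 0.3678 s or t = 4.350 s.
The descending-branch root is 4.350 s.

4.350 s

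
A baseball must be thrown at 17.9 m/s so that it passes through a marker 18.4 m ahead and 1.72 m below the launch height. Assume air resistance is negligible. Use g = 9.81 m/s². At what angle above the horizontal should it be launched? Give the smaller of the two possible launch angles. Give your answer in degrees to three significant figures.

11.3°

Trajectory: y = x tanθ − g x² (1 + tan²θ)/(2v₀²). With x = 18.4, y = −1.72, v₀ = 17.9, g = 9.81:
5.183 tan²θ − 18.4 tanθ + (3.463) = 0.
tanθ = [18.4 ± √(18.4² − 4 × 5.183 × (3.463))] / (2 × 5.183) = (18.4 ± 16.33) / 10.37, giving tanθ = 0.1994 or 3.351.
θ = 11.28° or 73.38°; the smaller is 11.28°.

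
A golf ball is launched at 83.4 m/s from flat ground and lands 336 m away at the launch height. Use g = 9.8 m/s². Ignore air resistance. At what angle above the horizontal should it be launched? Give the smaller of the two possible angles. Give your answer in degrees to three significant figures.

From R = (v₀²/g) sin 2θ: sin 2θ = 9.80 × 336 / 6955.6 = 0.4734.
2θ = 28.26° or 180° − 28.26° = 151.7°, so θ = 14.13° or 75.87°.
The smaller angle is 14.13°.

14.1°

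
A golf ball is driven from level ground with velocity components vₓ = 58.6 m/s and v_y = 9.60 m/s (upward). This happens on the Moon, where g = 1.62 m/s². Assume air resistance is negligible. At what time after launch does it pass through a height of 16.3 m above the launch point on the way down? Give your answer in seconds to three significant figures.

9.80 s

Height y(t) = 9.600 t − 0.8100 t² = 16.3 gives 0.8100 t² − 9.600 t + 16.3 = 0.
Quadratic formula: t = (9.600 ± √39.348) / 1.62 = (9.600 ± 6.273) / 1.62 → t = 2.054 s or 9.798 s.
The descending-branch root is 9.798 s.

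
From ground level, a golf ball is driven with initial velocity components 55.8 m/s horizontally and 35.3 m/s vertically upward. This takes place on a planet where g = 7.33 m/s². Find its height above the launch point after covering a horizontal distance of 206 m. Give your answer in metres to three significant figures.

Time to reach x = 206 m: t = x/vₓ = 206/55.80 = 3.692 s.
Height: y = v_y0 t − ½ g t² = 35.30 × 3.692 − 3.665 × 3.692² = 130.3 − 49.95 = 80.37 m.

80.4 m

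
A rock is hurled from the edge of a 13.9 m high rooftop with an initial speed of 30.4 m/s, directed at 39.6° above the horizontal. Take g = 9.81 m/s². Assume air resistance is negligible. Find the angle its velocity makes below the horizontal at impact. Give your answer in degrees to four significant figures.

47.39°

Resolve: vₓ = 30.40 cos 39.6° = 23.42 m/s and v_y0 = 30.40 sin 39.6° = 19.38 m/s.
Vertical motion (up positive, ground at y = 0): 4.905 t² − (19.38) t − 13.9 = 0, so t = (19.38 + √(19.38² + 2·9.81·13.9)) / 9.81 = (19.38 + 25.46) / 9.81 = 4.571 s.
At impact: v_y = v_y0 − g t = −25.46 m/s; vₓ = 23.42 m/s.
Angle below horizontal: arctan(|v_y|/vₓ) = arctan(25.46/23.42) = 47.39°.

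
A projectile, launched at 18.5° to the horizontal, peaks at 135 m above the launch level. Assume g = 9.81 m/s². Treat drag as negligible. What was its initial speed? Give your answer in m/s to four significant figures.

162.2 m/s

At the peak v_y = 0, so v_y0 = √(2gH) = √(2 × 9.81 × 135) = 51.47 m/s.
v_y0 = v₀ sin θ ⇒ v₀ = 51.47 / sin 18.5° = 162.2 m/s.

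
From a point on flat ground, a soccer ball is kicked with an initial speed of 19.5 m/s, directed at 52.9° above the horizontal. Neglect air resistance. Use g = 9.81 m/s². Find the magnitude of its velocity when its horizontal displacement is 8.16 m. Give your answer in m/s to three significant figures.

14.7 m/s

Horizontal component vₓ = 19.50 cos 52.9° = 11.76 m/s; vertical v_y0 = 19.50 sin 52.9° = 15.55 m/s.
At x = 8.16 m, t = x/vₓ = 8.16/11.76 = 0.6937 s.
Vertical velocity there: v_y = v_y0 − g t = 15.55 − 9.81 × 0.6937 = 8.747 m/s.
Speed: √(vₓ² + v_y²) = √(11.76² + 8.747²) = 14.66 m/s.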